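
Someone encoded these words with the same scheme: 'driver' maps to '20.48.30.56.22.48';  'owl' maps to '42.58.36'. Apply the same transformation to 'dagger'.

d(#4)→20 and r(#18)→48: differences scale by 2, so n = 2·pos + 12. The formula is n = 2×(alphabet index, a=1) + 12.
For dagger: d=4→20, a=1→14, g=7→26, g=7→26, e=5→22, r=18→48.

20.14.26.26.22.48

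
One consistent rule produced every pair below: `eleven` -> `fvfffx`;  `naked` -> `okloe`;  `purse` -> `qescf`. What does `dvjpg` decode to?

cliff

Shifts by position in eleven: pos 0: e→f (+1), pos 1: l→v (+10), pos 2: e→f (+1), pos 3: v→f (+10) — repeating every 2. It's a Vigenère-style cipher with numeric key [1,10]: position i shifts by key[i mod 2].
Decoding dvjpg: d−1=c, v−10=l, j−1=i, p−10=f, g−1=f.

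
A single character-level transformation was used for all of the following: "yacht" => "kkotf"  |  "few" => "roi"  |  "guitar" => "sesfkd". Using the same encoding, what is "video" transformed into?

hspoy

The shift depends on letter class: consonant y→k is +12, but vowel a→k is +10. Vowels shift forward by 10 and consonants shift forward by 12.
Applying it to video: v(cons)+12=h, i(vowel)+10=s, d(cons)+12=p, e(vowel)+10=o, o(vowel)+10=y.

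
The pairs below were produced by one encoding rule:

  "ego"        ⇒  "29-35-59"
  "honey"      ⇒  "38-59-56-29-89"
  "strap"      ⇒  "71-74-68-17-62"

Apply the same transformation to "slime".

71-50-41-53-29

e(#5)→29 and g(#7)→35: differences scale by 3, so n = 3·pos + 14. The formula is n = 3×(alphabet index, a=1) + 14.
On slime: s=19→71, l=12→50, i=9→41, m=13→53, e=5→29.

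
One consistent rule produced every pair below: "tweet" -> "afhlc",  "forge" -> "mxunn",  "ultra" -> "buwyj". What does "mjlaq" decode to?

faith

Shifts by position in tweet: pos 0: t→a (+7), pos 1: w→f (+9), pos 2: e→h (+3), pos 3: e→l (+7), pos 4: t→c (+9) — repeating every 3. A repeating key of period 3 is used — shifts +7, +9, +3 over and over.
Undoing it on mjlaq: m−7=f, j−9=a, l−3=i, a−7=t, q−9=h.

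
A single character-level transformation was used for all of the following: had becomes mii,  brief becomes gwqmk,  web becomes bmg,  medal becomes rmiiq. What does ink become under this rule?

The shift depends on letter class: consonant h→m is +5, but vowel a→i is +8. The rule splits by letter class: vowels +8, consonants +5.
Applying it to ink: i(vowel)+8=q, n(cons)+5=s, k(cons)+5=p.

qsp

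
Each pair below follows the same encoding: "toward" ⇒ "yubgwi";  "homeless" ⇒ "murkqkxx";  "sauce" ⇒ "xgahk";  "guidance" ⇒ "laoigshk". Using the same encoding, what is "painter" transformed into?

ugosykw

The shift depends on letter class: consonant t→y is +5, but vowel o→u is +6. Two shifts are in play — +6 for a/e/i/o/u, +5 for every other letter.
For painter: p(cons)+5=u, a(vowel)+6=g, i(vowel)+6=o, n(cons)+5=s, t(cons)+5=y, e(vowel)+6=k, r(cons)+5=w.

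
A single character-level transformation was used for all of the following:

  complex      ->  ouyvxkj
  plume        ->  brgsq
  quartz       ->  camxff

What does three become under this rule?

A repeating key of period 2 is used — shifts +12, +6 over and over.
Applying it to three: t+12=f, h+6=n, r+12=d, e+6=k, e+12=q.

fndkq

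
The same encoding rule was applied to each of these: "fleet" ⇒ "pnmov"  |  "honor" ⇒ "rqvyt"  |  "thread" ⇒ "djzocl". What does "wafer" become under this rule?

Shifts by position in fleet: pos 0: f→p (+10), pos 1: l→n (+2), pos 2: e→m (+8), pos 3: e→o (+10), pos 4: t→v (+2) — repeating every 3. It's a Vigenère-style cipher with numeric key [10,2,8]: position i shifts by key[i mod 3].
For wafer: w+10=g, a+2=c, f+8=n, e+10=o, r+2=t.

gcnot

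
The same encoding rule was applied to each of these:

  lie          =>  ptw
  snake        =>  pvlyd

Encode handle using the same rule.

The output letters match the input read backwards, each shifted +11: lie reversed is eil. The word is reversed, then every letter is shifted forward by 11.
Applying it to handle: reverse → eldnah; then shift: e+11=p, l+11=w, d+11=o, n+11=y, a+11=l, h+11=s.

pwoyls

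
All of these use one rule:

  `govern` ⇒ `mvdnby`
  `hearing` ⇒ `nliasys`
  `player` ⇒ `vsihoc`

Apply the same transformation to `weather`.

The shift increases by 1 at each position, starting from +6: 6, 7, 8, ….
Applying it to weather: w+6=c, e+7=l, a+8=i, t+9=c, h+10=r, e+11=p, r+12=d.

clicrpd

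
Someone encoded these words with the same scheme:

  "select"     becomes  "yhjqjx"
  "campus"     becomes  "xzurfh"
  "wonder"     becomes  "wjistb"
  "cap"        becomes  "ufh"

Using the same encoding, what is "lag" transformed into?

The word is reversed, then every letter is shifted forward by 5.
Applying it to lag: reverse → gal; then shift: g+5=l, a+5=f, l+5=q.

lfq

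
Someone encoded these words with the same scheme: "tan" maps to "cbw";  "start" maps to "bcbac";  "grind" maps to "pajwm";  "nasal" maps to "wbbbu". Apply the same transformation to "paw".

The shift depends on letter class: consonant t→c is +9, but vowel a→b is +1. The rule splits by letter class: vowels +1, consonants +9.
Applying it to paw: p(cons)+9=y, a(vowel)+1=b, w(cons)+9=f.

ybf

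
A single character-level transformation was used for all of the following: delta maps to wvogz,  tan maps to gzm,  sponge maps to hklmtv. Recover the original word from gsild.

throw

Each pair mirrors across the alphabet (d↔w, e↔v, l↔o): positions sum to 25. Each letter is replaced by its mirror in the alphabet: a↔z, b↔y, c↔x, and so on (the Atbash cipher).
Undoing it on gsild: g↔t, s↔h, i↔r, l↔o, d↔w.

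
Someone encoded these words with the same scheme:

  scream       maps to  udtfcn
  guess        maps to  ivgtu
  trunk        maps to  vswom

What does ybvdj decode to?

watch

Shifts by position in scream: pos 0: s→u (+2), pos 1: c→d (+1), pos 2: r→t (+2), pos 3: e→f (+1) — repeating every 2. The shifts repeat in a cycle of length 2: positions 0,1,… shift by +2, +1, then the pattern repeats.
Undoing it on ybvdj: y−2=w, b−1=a, v−2=t, d−1=c, j−2=h.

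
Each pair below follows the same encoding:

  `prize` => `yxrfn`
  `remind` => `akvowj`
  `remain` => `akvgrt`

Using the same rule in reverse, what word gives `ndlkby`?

excess

A repeating key of period 2 is used — shifts +9, +6 over and over.
Decoding ndlkby: n−9=e, d−6=x, l−9=c, k−6=e, b−9=s, y−6=s.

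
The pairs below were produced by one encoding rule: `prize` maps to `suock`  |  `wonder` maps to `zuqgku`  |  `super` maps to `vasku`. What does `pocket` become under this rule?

The shift depends on letter class: consonant p→s is +3, but vowel i→o is +6. Vowels shift forward by 6 and consonants shift forward by 3.
On pocket: p(cons)+3=s, o(vowel)+6=u, c(cons)+3=f, k(cons)+3=n, e(vowel)+6=k, t(cons)+3=w.

sufnkw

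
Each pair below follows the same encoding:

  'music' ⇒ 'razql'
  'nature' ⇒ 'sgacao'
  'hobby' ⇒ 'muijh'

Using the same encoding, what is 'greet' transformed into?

lxlmc

In music: m→r is +5, u→a is +6, s→z is +7, i→q is +8 — the shift increases by 1 each position. Letter i (0-indexed) is shifted by i+5, so successive shifts are 5, 6, 7, ….
Applying it to greet: g+5=l, r+6=x, e+7=l, e+8=m, t+9=c.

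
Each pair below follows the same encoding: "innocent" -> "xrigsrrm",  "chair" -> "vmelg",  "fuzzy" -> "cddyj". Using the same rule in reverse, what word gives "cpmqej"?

family

The output letters match the input read backwards, each shifted +4: innocent reversed is tneconni. The word is reversed, then every letter is shifted forward by 4.
Reversing it on cpmqej: shift back: c−4=y, p−4=l, m−4=i, q−4=m, e−4=a, j−4=f → ylimaf; then reverse → family.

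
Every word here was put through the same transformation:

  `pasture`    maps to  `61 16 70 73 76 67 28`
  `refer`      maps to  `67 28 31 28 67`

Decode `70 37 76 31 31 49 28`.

With a=1..z=26, the number is 3·pos + 13.
Undoing it on 70 37 76 31 31 49 28: 70→(70−13)÷3=19=s, 37→(37−13)÷3=8=h, 76→(76−13)÷3=21=u, 31→(31−13)÷3=6=f, 31→(31−13)÷3=6=f, 49→(49−13)÷3=12=l, 28→(28−13)÷3=5=e.

shuffle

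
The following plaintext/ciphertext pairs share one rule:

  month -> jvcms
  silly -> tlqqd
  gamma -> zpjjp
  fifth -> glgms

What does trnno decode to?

m(12)→j(9) and o(14)→v(21) fit y≡19x+15 (mod 26); the inverse of 19 mod 26 is 11. Each letter's alphabet position (a=0..z=25) is mapped through 19·x+15 mod 26 — an affine cipher.
Undoing it on trnno: t(19)→11·(19−15)≡18=s; r(17)→11·(17−15)≡22=w; n(13)→11·(13−15)≡4=e; n(13)→11·(13−15)≡4=e; o(14)→11·(14−15)≡15=p (all mod 26).

sweep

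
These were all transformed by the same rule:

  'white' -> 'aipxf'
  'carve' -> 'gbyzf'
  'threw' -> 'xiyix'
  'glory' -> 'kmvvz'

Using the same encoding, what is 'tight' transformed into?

xjnlu

The shifts repeat in a cycle of length 3: positions 0,1,… shift by +4, +1, +7, then the pattern repeats.
For tight: t+4=x, i+1=j, g+7=n, h+4=l, t+1=u.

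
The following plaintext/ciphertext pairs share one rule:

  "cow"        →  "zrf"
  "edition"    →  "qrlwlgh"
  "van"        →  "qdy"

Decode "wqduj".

Read the word backwards and shift each letter +3.
Undoing it on wqduj: shift back: w−3=t, q−3=n, d−3=a, u−3=r, j−3=g → tnarg; then reverse → grant.

grant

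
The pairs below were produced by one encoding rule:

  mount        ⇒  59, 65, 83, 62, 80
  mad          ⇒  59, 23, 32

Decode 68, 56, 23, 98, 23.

plaza

Each letter becomes 3×(its alphabet position, a=1..z=26) + 20.
Undoing it on 68, 56, 23, 98, 23: 68→(68−20)÷3=16=p, 56→(56−20)÷3=12=l, 23→(23−20)÷3=1=a, 98→(98−20)÷3=26=z, 23→(23−20)÷3=1=a.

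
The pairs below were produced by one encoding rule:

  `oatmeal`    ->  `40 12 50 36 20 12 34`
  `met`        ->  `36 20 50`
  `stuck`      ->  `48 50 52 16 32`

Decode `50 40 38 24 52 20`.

tongue

o(#15)→40 and a(#1)→12: differences scale by 2, so n = 2·pos + 10. With a=1..z=26, the number is 2·pos + 10.
Decoding 50 40 38 24 52 20: 50→(50−10)÷2=20=t, 40→(40−10)÷2=15=o, 38→(38−10)÷2=14=n, 24→(24−10)÷2=7=g, 52→(52−10)÷2=21=u, 20→(20−10)÷2=5=e.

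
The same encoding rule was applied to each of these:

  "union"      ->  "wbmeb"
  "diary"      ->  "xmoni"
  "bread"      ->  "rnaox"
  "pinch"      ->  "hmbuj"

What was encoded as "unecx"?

u(20)→w(22) and n(13)→b(1) fit y≡3x+14 (mod 26); the inverse of 3 mod 26 is 9. Treating letters as 0–25, the rule is x ↦ 3x + 14 (mod 26).
Decoding unecx: u(20)→9·(20−14)≡2=c; n(13)→9·(13−14)≡17=r; e(4)→9·(4−14)≡14=o; c(2)→9·(2−14)≡22=w; x(23)→9·(23−14)≡3=d (all mod 26).

crowd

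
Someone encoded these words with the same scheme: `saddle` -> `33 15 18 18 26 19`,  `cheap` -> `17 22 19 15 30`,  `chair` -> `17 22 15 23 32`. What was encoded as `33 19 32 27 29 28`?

s is letter #19 and maps to 33: an offset of 14. Letters become their 1-based position plus 14 (so a→15, b→16, …).
Reversing it on 33 19 32 27 29 28: 33→(33−14)÷1=19=s, 19→(19−14)÷1=5=e, 32→(32−14)÷1=18=r, 27→(27−14)÷1=13=m, 29→(29−14)÷1=15=o, 28→(28−14)÷1=14=n.

sermon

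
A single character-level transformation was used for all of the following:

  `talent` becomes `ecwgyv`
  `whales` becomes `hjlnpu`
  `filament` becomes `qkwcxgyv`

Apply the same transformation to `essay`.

Shifts by position in talent: pos 0: t→e (+11), pos 1: a→c (+2), pos 2: l→w (+11), pos 3: e→g (+2) — repeating every 2. A repeating key of period 2 is used — shifts +11, +2 over and over.
For essay: e+11=p, s+2=u, s+11=d, a+2=c, y+11=j.

pudcj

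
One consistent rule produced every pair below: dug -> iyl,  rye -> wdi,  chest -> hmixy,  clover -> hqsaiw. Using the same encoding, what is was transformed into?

Two shifts are in play — +4 for a/e/i/o/u, +5 for every other letter.
For was: w(cons)+5=b, a(vowel)+4=e, s(cons)+5=x.

bex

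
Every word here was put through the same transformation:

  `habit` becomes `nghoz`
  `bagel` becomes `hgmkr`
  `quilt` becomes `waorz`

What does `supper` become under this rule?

yavvkx

Compare letters: h→n is +6, a→g is +6, b→h is +6 — a constant shift. Each letter is shifted forward by 6 in the alphabet (a Caesar shift of +6).
Applying it to supper: s+6=y, u+6=a, p+6=v, p+6=v, e+6=k, r+6=x.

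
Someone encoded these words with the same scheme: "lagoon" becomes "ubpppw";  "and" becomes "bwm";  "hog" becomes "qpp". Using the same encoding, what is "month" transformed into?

vpwcq

The shift depends on letter class: consonant l→u is +9, but vowel a→b is +1. Vowels shift forward by 1 and consonants shift forward by 9.
Applying it to month: m(cons)+9=v, o(vowel)+1=p, n(cons)+9=w, t(cons)+9=c, h(cons)+9=q.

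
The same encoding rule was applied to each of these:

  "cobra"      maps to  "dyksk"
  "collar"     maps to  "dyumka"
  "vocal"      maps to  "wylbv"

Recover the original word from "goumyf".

A repeating key of period 3 is used — shifts +1, +10, +9 over and over.
Reversing it on goumyf: g−1=f, o−10=e, u−9=l, m−1=l, y−10=o, f−9=w.

fellow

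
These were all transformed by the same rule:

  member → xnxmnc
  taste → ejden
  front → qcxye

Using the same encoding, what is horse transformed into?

The rule splits by letter class: vowels +9, consonants +11.
For horse: h(cons)+11=s, o(vowel)+9=x, r(cons)+11=c, s(cons)+11=d, e(vowel)+9=n.

sxcdn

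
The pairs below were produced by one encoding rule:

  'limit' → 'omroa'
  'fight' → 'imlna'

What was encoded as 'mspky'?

Letter i (0-indexed) is shifted by i+3, so successive shifts are 3, 4, 5, ….
Reversing it on mspky: m−3=j, s−4=o, p−5=k, k−6=e, y−7=r.

joker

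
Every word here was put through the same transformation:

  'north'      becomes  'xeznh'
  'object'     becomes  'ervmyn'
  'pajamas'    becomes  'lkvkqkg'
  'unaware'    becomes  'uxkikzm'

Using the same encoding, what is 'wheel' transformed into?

ihmmj

n(13)→x(23) and o(14)→e(4) fit y≡7x+10 (mod 26); the inverse of 7 mod 26 is 15. Treating letters as 0–25, the rule is x ↦ 7x + 10 (mod 26).
On wheel: w(22)→7·22+10≡8=i; h(7)→7·7+10≡7=h; e(4)→7·4+10≡12=m; e(4)→7·4+10≡12=m; l(11)→7·11+10≡9=j (all mod 26).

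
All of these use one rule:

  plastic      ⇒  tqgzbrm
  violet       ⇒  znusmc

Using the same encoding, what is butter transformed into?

In plastic: p→t is +4, l→q is +5, a→g is +6, s→z is +7 — the shift increases by 1 each position. Letter i (0-indexed) is shifted by i+4, so successive shifts are 4, 5, 6, ….
On butter: b+4=f, u+5=z, t+6=z, t+7=a, e+8=m, r+9=a.

fzzama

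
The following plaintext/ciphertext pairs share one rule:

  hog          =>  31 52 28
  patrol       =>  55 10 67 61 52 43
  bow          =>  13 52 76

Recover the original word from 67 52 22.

toe

The formula is n = 3×(alphabet index, a=1) + 7.
Undoing it on 67 52 22: 67→(67−7)÷3=20=t, 52→(52−7)÷3=15=o, 22→(22−7)÷3=5=e.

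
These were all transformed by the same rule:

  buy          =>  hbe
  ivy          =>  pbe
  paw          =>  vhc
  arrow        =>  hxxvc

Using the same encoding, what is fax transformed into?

The shift depends on letter class: consonant b→h is +6, but vowel u→b is +7. The rule splits by letter class: vowels +7, consonants +6.
Applying it to fax: f(cons)+6=l, a(vowel)+7=h, x(cons)+6=d.

lhd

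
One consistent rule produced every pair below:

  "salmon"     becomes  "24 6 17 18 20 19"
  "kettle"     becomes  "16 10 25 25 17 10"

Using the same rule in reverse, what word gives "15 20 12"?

Each letter is replaced by its alphabet position (a=1..z=26) + 5.
Undoing it on 15 20 12: 15→(15−5)÷1=10=j, 20→(20−5)÷1=15=o, 12→(12−5)÷1=7=g.

jog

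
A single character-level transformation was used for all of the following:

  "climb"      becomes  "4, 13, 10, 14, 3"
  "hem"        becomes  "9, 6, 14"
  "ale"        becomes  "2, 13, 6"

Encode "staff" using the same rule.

c is letter #3 and maps to 4: an offset of 1. Letters become their 1-based position plus 1 (so a→2, b→3, …).
On staff: s=19→20, t=20→21, a=1→2, f=6→7, f=6→7.

20, 21, 2, 7, 7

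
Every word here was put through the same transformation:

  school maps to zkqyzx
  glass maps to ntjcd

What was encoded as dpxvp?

whole

In school: s→z is +7, c→k is +8, h→q is +9, o→y is +10 — the shift increases by 1 each position. The shift increases by 1 at each position, starting from +7: 7, 8, 9, ….
Decoding dpxvp: d−7=w, p−8=h, x−9=o, v−10=l, p−11=e.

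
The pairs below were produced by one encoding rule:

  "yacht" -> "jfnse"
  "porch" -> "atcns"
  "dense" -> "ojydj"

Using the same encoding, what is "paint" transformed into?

afnye

The shift depends on letter class: consonant y→j is +11, but vowel a→f is +5. The rule splits by letter class: vowels +5, consonants +11.
For paint: p(cons)+11=a, a(vowel)+5=f, i(vowel)+5=n, n(cons)+11=y, t(cons)+11=e.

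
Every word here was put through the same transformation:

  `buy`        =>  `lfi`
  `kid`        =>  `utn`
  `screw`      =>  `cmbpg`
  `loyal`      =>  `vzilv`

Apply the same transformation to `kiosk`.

utzcu

The rule splits by letter class: vowels +11, consonants +10.
For kiosk: k(cons)+10=u, i(vowel)+11=t, o(vowel)+11=z, s(cons)+10=c, k(cons)+10=u.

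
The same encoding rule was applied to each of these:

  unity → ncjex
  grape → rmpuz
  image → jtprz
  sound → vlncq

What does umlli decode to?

Each letter's alphabet position (a=0..z=25) is mapped through 9·x+15 mod 26 — an affine cipher.
Undoing it on umlli: u(20)→3·(20−15)≡15=p; m(12)→3·(12−15)≡17=r; l(11)→3·(11−15)≡14=o; l(11)→3·(11−15)≡14=o; i(8)→3·(8−15)≡5=f (all mod 26).

proof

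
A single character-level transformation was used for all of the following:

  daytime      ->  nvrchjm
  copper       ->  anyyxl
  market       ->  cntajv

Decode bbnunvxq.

The word is reversed, then every letter is shifted forward by 9.
Undoing it on bbnunvxq: shift back: b−9=s, b−9=s, n−9=e, u−9=l, n−9=e, v−9=m, x−9=o, q−9=h → sselemoh; then reverse → homeless.

homeless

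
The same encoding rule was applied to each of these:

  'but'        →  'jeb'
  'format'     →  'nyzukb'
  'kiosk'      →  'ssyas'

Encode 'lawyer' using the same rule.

The shift depends on letter class: consonant b→j is +8, but vowel u→e is +10. Two shifts are in play — +10 for a/e/i/o/u, +8 for every other letter.
For lawyer: l(cons)+8=t, a(vowel)+10=k, w(cons)+8=e, y(cons)+8=g, e(vowel)+10=o, r(cons)+8=z.

tkegoz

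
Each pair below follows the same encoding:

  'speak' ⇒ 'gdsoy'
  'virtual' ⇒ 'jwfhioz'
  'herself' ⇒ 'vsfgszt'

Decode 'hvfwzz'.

Compare letters: s→g is +14, p→d is +14, e→s is +14 — a constant shift. Each letter is shifted forward by 14 in the alphabet (a Caesar shift of +14).
Reversing it on hvfwzz: h−14=t, v−14=h, f−14=r, w−14=i, z−14=l, z−14=l.

thrill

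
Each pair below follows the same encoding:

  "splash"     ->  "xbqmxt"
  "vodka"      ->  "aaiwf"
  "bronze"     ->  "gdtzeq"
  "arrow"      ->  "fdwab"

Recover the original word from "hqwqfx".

cereal

Shifts by position in splash: pos 0: s→x (+5), pos 1: p→b (+12), pos 2: l→q (+5), pos 3: a→m (+12) — repeating every 2. The shifts repeat in a cycle of length 2: positions 0,1,… shift by +5, +12, then the pattern repeats.
Undoing it on hqwqfx: h−5=c, q−12=e, w−5=r, q−12=e, f−5=a, x−12=l.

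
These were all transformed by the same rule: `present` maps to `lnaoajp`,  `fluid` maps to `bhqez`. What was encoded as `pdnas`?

threw

Compare letters: p→l is +22, r→n is +22, e→a is +22 — a constant shift. Each letter is shifted forward by 22 in the alphabet (a Caesar shift of +22).
Reversing it on pdnas: p−22=t, d−22=h, n−22=r, a−22=e, s−22=w.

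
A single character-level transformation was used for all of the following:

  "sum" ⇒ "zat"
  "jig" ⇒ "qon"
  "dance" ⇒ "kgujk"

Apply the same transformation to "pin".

wou

Vowels shift forward by 6 and consonants shift forward by 7.
On pin: p(cons)+7=w, i(vowel)+6=o, n(cons)+7=u.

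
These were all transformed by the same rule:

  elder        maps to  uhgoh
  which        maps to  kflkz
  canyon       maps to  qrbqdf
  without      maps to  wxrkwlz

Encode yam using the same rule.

Read the word backwards and shift each letter +3.
For yam: reverse → may; then shift: m+3=p, a+3=d, y+3=b.

pdb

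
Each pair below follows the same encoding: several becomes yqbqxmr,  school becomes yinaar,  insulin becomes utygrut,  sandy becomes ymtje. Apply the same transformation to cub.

igh

The shift depends on letter class: consonant s→y is +6, but vowel e→q is +12. Two shifts are in play — +12 for a/e/i/o/u, +6 for every other letter.
On cub: c(cons)+6=i, u(vowel)+12=g, b(cons)+6=h.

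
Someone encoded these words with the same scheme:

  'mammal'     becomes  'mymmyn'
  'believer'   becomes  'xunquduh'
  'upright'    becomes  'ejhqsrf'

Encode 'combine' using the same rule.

wkmxqlu

m(12)→m(12) and a(0)→y(24) fit y≡25x+24 (mod 26); the inverse of 25 mod 26 is 25. This is an affine cipher: with a=0,…,z=25, each position x becomes (25x+24) mod 26.
Applying it to combine: c(2)→25·2+24≡22=w; o(14)→25·14+24≡10=k; m(12)→25·12+24≡12=m; b(1)→25·1+24≡23=x; i(8)→25·8+24≡16=q; n(13)→25·13+24≡11=l; e(4)→25·4+24≡20=u (all mod 26).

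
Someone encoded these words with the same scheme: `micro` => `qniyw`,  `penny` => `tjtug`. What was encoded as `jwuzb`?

frost

In micro: m→q is +4, i→n is +5, c→i is +6, r→y is +7 — the shift increases by 1 each position. Each letter shifts forward by (position + 4), i.e. 4, 5, 6, … — the shift grows by one for each successive letter.
Undoing it on jwuzb: j−4=f, w−5=r, u−6=o, z−7=s, b−8=t.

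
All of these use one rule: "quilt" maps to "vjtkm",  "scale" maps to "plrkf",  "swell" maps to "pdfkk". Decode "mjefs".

q(16)→v(21) and u(20)→j(9) fit y≡23x+17 (mod 26); the inverse of 23 mod 26 is 17. This is an affine cipher: with a=0,…,z=25, each position x becomes (23x+17) mod 26.
Decoding mjefs: m(12)→17·(12−17)≡19=t; j(9)→17·(9−17)≡20=u; e(4)→17·(4−17)≡13=n; f(5)→17·(5−17)≡4=e; s(18)→17·(18−17)≡17=r (all mod 26).

tuner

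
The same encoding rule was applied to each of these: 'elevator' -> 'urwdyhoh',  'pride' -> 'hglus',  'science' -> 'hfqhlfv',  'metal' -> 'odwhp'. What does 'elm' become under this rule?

poh

Read the word backwards and shift each letter +3.
On elm: reverse → mle; then shift: m+3=p, l+3=o, e+3=h.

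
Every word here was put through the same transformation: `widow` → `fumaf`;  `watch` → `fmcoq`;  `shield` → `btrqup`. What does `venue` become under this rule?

eqwgn

Shifts by position in widow: pos 0: w→f (+9), pos 1: i→u (+12), pos 2: d→m (+9), pos 3: o→a (+12) — repeating every 2. It's a Vigenère-style cipher with numeric key [9,12]: position i shifts by key[i mod 2].
For venue: v+9=e, e+12=q, n+9=w, u+12=g, e+9=n.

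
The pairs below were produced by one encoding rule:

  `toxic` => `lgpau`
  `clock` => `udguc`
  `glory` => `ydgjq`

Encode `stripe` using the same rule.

Compare letters: t→l is +18, o→g is +18, x→p is +18 — a constant shift. This is a Caesar cipher with shift 18.
For stripe: s+18=k, t+18=l, r+18=j, i+18=a, p+18=h, e+18=w.

kljahw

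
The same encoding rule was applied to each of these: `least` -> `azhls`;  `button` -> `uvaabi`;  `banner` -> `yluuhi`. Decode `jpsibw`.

The output letters match the input read backwards, each shifted +7: least reversed is tsael. Two steps: reverse the string, then apply a Caesar shift of +7.
Reversing it on jpsibw: shift back: j−7=c, p−7=i, s−7=l, i−7=b, b−7=u, w−7=p → cilbup; then reverse → public.

public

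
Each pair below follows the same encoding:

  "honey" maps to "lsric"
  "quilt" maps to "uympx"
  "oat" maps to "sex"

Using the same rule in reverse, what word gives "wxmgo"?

stick

Every letter moves 4 places later in the alphabet, wrapping around z→a.
Undoing it on wxmgo: w−4=s, x−4=t, m−4=i, g−4=c, o−4=k.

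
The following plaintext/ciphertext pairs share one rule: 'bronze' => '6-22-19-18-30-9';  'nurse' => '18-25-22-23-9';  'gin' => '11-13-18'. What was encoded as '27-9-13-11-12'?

weigh

b is letter #2 and maps to 6: an offset of 4. The number is (letter's place in the alphabet, a=1) + 4.
Undoing it on 27-9-13-11-12: 27→(27−4)÷1=23=w, 9→(9−4)÷1=5=e, 13→(13−4)÷1=9=i, 11→(11−4)÷1=7=g, 12→(12−4)÷1=8=h.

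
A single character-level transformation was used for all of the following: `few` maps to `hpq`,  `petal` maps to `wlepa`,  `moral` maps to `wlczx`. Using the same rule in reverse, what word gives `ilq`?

fax

The output letters match the input read backwards, each shifted +11: few reversed is wef. The word is reversed, then every letter is shifted forward by 11.
Decoding ilq: shift back: i−11=x, l−11=a, q−11=f → xaf; then reverse → fax.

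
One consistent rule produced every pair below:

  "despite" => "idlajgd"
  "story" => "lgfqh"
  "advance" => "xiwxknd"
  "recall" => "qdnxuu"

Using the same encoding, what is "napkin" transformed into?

kxazjk

d(3)→i(8) and e(4)→d(3) fit y≡21x+23 (mod 26); the inverse of 21 mod 26 is 5. Each letter's alphabet position (a=0..z=25) is mapped through 21·x+23 mod 26 — an affine cipher.
For napkin: n(13)→21·13+23≡10=k; a(0)→21·0+23≡23=x; p(15)→21·15+23≡0=a; k(10)→21·10+23≡25=z; i(8)→21·8+23≡9=j; n(13)→21·13+23≡10=k (all mod 26).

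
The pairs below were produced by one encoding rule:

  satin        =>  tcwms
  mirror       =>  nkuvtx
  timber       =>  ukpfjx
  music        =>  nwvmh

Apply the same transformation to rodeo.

sqgit

Each letter shifts forward by (position + 1), i.e. 1, 2, 3, … — the shift grows by one for each successive letter.
Applying it to rodeo: r+1=s, o+2=q, d+3=g, e+4=i, o+5=t.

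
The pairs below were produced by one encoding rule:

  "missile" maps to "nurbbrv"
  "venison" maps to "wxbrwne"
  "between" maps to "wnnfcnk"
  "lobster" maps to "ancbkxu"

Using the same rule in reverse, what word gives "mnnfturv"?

milkweed

Two steps: reverse the string, then apply a Caesar shift of +9.
Reversing it on mnnfturv: shift back: m−9=d, n−9=e, n−9=e, f−9=w, t−9=k, u−9=l, r−9=i, v−9=m → deewklim; then reverse → milkweed.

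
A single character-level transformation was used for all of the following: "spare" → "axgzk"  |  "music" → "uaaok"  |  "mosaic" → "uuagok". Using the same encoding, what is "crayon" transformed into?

kzgguv

The rule splits by letter class: vowels +6, consonants +8.
For crayon: c(cons)+8=k, r(cons)+8=z, a(vowel)+6=g, y(cons)+8=g, o(vowel)+6=u, n(cons)+8=v.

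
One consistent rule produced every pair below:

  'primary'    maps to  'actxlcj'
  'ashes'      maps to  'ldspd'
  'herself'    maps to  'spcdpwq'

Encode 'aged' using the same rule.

lrpo

Compare letters: p→a is +11, r→c is +11, i→t is +11 — a constant shift. It's a constant shift of +11 (ROT11).
On aged: a+11=l, g+11=r, e+11=p, d+11=o.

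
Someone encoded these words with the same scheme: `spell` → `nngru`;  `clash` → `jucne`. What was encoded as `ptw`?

The word is reversed, then every letter is shifted forward by 2.
Decoding ptw: shift back: p−2=n, t−2=r, w−2=u → nru; then reverse → urn.

urn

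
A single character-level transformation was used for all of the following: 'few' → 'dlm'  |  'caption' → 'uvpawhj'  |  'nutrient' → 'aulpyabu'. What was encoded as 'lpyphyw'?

The output letters match the input read backwards, each shifted +7: few reversed is wef. Two steps: reverse the string, then apply a Caesar shift of +7.
Undoing it on lpyphyw: shift back: l−7=e, p−7=i, y−7=r, p−7=i, h−7=a, y−7=r, w−7=p → eiriarp; then reverse → prairie.

prairie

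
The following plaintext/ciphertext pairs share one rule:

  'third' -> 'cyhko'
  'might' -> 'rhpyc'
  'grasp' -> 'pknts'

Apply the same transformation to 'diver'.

ohuxk

t(19)→c(2) and h(7)→y(24) fit y≡9x+13 (mod 26); the inverse of 9 mod 26 is 3. Each letter's alphabet position (a=0..z=25) is mapped through 9·x+13 mod 26 — an affine cipher.
On diver: d(3)→9·3+13≡14=o; i(8)→9·8+13≡7=h; v(21)→9·21+13≡20=u; e(4)→9·4+13≡23=x; r(17)→9·17+13≡10=k (all mod 26).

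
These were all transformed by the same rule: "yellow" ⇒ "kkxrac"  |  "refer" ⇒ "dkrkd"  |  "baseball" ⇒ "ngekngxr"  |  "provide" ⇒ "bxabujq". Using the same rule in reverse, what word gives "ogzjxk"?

Shifts by position in yellow: pos 0: y→k (+12), pos 1: e→k (+6), pos 2: l→x (+12), pos 3: l→r (+6) — repeating every 2. The shifts repeat in a cycle of length 2: positions 0,1,… shift by +12, +6, then the pattern repeats.
Decoding ogzjxk: o−12=c, g−6=a, z−12=n, j−6=d, x−12=l, k−6=e.

candle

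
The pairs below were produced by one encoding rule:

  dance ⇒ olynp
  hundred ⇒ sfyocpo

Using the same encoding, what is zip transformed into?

Compare letters: d→o is +11, a→l is +11, n→y is +11 — a constant shift. Each letter is shifted forward by 11 in the alphabet (a Caesar shift of +11).
For zip: z+11=k, i+11=t, p+11=a.

kta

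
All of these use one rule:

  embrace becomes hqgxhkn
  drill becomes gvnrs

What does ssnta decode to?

In embrace: e→h is +3, m→q is +4, b→g is +5, r→x is +6 — the shift increases by 1 each position. Letter i (0-indexed) is shifted by i+3, so successive shifts are 3, 4, 5, ….
Decoding ssnta: s−3=p, s−4=o, n−5=i, t−6=n, a−7=t.

point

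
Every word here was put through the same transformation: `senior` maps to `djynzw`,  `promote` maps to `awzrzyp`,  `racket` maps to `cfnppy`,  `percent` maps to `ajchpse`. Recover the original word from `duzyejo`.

Shifts by position in senior: pos 0: s→d (+11), pos 1: e→j (+5), pos 2: n→y (+11), pos 3: i→n (+5) — repeating every 2. A repeating key of period 2 is used — shifts +11, +5 over and over.
Reversing it on duzyejo: d−11=s, u−5=p, z−11=o, y−5=t, e−11=t, j−5=e, o−11=d.

spotted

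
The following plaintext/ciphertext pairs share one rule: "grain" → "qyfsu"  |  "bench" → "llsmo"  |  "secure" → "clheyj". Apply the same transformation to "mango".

Shifts by position in grain: pos 0: g→q (+10), pos 1: r→y (+7), pos 2: a→f (+5), pos 3: i→s (+10), pos 4: n→u (+7) — repeating every 3. It's a Vigenère-style cipher with numeric key [10,7,5]: position i shifts by key[i mod 3].
Applying it to mango: m+10=w, a+7=h, n+5=s, g+10=q, o+7=v.

whsqv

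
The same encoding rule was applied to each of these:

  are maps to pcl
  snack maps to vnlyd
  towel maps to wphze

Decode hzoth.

The output letters match the input read backwards, each shifted +11: are reversed is era. Read the word backwards and shift each letter +11.
Reversing it on hzoth: shift back: h−11=w, z−11=o, o−11=d, t−11=i, h−11=w → wodiw; then reverse → widow.

widow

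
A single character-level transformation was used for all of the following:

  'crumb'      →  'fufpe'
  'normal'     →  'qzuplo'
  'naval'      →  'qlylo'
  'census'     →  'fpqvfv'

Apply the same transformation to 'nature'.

The shift depends on letter class: consonant c→f is +3, but vowel u→f is +11. The rule splits by letter class: vowels +11, consonants +3.
For nature: n(cons)+3=q, a(vowel)+11=l, t(cons)+3=w, u(vowel)+11=f, r(cons)+3=u, e(vowel)+11=p.

qlwfup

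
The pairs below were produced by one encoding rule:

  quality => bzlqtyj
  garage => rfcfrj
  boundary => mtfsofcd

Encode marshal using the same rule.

A repeating key of period 2 is used — shifts +11, +5 over and over.
For marshal: m+11=x, a+5=f, r+11=c, s+5=x, h+11=s, a+5=f, l+11=w.

xfcxsfw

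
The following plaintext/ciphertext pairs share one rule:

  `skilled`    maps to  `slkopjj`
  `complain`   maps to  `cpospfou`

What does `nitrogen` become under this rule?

In skilled: s→s is +0, k→l is +1, i→k is +2, l→o is +3 — the shift increases by 1 each position. The shift increases by 1 at each position, starting from +0: 0, 1, 2, ….
For nitrogen: n+0=n, i+1=j, t+2=v, r+3=u, o+4=s, g+5=l, e+6=k, n+7=u.

njvuslku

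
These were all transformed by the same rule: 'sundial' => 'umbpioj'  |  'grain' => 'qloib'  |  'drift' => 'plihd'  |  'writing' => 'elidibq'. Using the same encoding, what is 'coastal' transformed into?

s(18)→u(20) and u(20)→m(12) fit y≡9x+14 (mod 26); the inverse of 9 mod 26 is 3. Each letter's alphabet position (a=0..z=25) is mapped through 9·x+14 mod 26 — an affine cipher.
Applying it to coastal: c(2)→9·2+14≡6=g; o(14)→9·14+14≡10=k; a(0)→9·0+14≡14=o; s(18)→9·18+14≡20=u; t(19)→9·19+14≡3=d; a(0)→9·0+14≡14=o; l(11)→9·11+14≡9=j (all mod 26).

gkoudoj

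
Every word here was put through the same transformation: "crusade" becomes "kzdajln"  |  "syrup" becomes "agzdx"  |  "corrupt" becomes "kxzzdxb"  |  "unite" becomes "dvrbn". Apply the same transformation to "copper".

The shift depends on letter class: consonant c→k is +8, but vowel u→d is +9. The rule splits by letter class: vowels +9, consonants +8.
On copper: c(cons)+8=k, o(vowel)+9=x, p(cons)+8=x, p(cons)+8=x, e(vowel)+9=n, r(cons)+8=z.

kxxxnz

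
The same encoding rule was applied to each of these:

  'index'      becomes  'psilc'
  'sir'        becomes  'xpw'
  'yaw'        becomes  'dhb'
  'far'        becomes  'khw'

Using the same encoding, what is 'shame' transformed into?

xmhrl

The shift depends on letter class: consonant n→s is +5, but vowel i→p is +7. Vowels shift forward by 7 and consonants shift forward by 5.
For shame: s(cons)+5=x, h(cons)+5=m, a(vowel)+7=h, m(cons)+5=r, e(vowel)+7=l.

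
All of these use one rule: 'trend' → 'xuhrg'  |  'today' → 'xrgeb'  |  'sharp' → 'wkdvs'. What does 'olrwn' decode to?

kiosk

Shifts by position in trend: pos 0: t→x (+4), pos 1: r→u (+3), pos 2: e→h (+3), pos 3: n→r (+4), pos 4: d→g (+3) — repeating every 3. It's a Vigenère-style cipher with numeric key [4,3,3]: position i shifts by key[i mod 3].
Reversing it on olrwn: o−4=k, l−3=i, r−3=o, w−4=s, n−3=k.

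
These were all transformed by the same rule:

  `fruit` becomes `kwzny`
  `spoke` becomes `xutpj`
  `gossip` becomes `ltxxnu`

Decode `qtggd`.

lobby

Compare letters: f→k is +5, r→w is +5, u→z is +5 — a constant shift. Each letter is shifted forward by 5 in the alphabet (a Caesar shift of +5).
Reversing it on qtggd: q−5=l, t−5=o, g−5=b, g−5=b, d−5=y.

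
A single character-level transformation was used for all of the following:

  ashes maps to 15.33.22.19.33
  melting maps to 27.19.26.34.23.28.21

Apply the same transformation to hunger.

22.35.28.21.19.32

a is letter #1 and maps to 15: an offset of 14. Each letter is replaced by its alphabet position (a=1..z=26) + 14.
For hunger: h=8→22, u=21→35, n=14→28, g=7→21, e=5→19, r=18→32.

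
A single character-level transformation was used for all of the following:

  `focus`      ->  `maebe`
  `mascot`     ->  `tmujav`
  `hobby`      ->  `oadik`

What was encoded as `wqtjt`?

A repeating key of period 3 is used — shifts +7, +12, +2 over and over.
Reversing it on wqtjt: w−7=p, q−12=e, t−2=r, j−7=c, t−12=h.

perch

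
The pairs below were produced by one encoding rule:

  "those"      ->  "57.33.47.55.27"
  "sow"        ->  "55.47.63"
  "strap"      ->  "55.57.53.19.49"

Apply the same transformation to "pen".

t(#20)→57 and h(#8)→33: differences scale by 2, so n = 2·pos + 17. With a=1..z=26, the number is 2·pos + 17.
On pen: p=16→49, e=5→27, n=14→45.

49.27.45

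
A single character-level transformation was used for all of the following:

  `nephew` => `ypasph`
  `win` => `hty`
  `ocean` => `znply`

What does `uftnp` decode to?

juice

Each letter is shifted forward by 11 in the alphabet (a Caesar shift of +11).
Decoding uftnp: u−11=j, f−11=u, t−11=i, n−11=c, p−11=e.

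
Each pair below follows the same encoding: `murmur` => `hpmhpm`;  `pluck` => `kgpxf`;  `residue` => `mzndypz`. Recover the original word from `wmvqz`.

brave

Each letter is shifted forward by 21 in the alphabet (a Caesar shift of +21).
Decoding wmvqz: w−21=b, m−21=r, v−21=a, q−21=v, z−21=e.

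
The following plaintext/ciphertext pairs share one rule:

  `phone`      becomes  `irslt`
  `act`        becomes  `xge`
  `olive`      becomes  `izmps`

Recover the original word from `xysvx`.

Read the word backwards and shift each letter +4.
Reversing it on xysvx: shift back: x−4=t, y−4=u, s−4=o, v−4=r, x−4=t → tuort; then reverse → trout.

trout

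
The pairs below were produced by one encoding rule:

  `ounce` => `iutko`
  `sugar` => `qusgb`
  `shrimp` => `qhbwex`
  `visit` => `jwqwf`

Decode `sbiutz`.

ground

o(14)→i(8) and u(20)→u(20) fit y≡15x+6 (mod 26); the inverse of 15 mod 26 is 7. Each letter's alphabet position (a=0..z=25) is mapped through 15·x+6 mod 26 — an affine cipher.
Undoing it on sbiutz: s(18)→7·(18−6)≡6=g; b(1)→7·(1−6)≡17=r; i(8)→7·(8−6)≡14=o; u(20)→7·(20−6)≡20=u; t(19)→7·(19−6)≡13=n; z(25)→7·(25−6)≡3=d (all mod 26).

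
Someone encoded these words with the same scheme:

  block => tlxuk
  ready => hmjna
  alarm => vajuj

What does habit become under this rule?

The output letters match the input read backwards, each shifted +9: block reversed is kcolb. Read the word backwards and shift each letter +9.
On habit: reverse → tibah; then shift: t+9=c, i+9=r, b+9=k, a+9=j, h+9=q.

crkjq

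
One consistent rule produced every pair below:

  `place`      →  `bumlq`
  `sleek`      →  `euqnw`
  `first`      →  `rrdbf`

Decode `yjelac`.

Shifts by position in place: pos 0: p→b (+12), pos 1: l→u (+9), pos 2: a→m (+12), pos 3: c→l (+9) — repeating every 2. A repeating key of period 2 is used — shifts +12, +9 over and over.
Decoding yjelac: y−12=m, j−9=a, e−12=s, l−9=c, a−12=o, c−9=t.

mascot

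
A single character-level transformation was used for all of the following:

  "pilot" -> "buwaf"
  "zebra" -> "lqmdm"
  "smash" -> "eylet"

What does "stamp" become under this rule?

It's a Vigenère-style cipher with numeric key [12,12,11]: position i shifts by key[i mod 3].
For stamp: s+12=e, t+12=f, a+11=l, m+12=y, p+12=b.

eflyb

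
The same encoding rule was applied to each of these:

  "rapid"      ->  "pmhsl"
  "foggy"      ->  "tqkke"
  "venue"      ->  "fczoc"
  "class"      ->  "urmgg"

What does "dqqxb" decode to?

booth

r(17)→p(15) and a(0)→m(12) fit y≡17x+12 (mod 26); the inverse of 17 mod 26 is 23. This is an affine cipher: with a=0,…,z=25, each position x becomes (17x+12) mod 26.
Decoding dqqxb: d(3)→23·(3−12)≡1=b; q(16)→23·(16−12)≡14=o; q(16)→23·(16−12)≡14=o; x(23)→23·(23−12)≡19=t; b(1)→23·(1−12)≡7=h (all mod 26).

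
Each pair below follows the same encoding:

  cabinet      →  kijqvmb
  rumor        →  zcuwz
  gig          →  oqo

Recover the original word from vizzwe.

Compare letters: c→k is +8, a→i is +8, b→j is +8 — a constant shift. It's a constant shift of +8 (ROT8).
Decoding vizzwe: v−8=n, i−8=a, z−8=r, z−8=r, w−8=o, e−8=w.

narrow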